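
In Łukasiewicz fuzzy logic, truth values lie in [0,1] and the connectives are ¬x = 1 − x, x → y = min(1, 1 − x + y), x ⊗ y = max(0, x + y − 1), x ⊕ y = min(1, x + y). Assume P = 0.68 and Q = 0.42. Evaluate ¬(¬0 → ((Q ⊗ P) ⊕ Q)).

¬0 = 1 − 0.00 = 1.00
Q ⊗ P = max(0, 0.42 + 0.68 − 1) = max(0, 0.10) = 0.10
(Q ⊗ P) ⊕ Q = min(1, 0.10 + 0.42) = min(1, 0.52) = 0.52
¬0 → ((Q ⊗ P) ⊕ Q) = min(1, 1 − 1.00 + 0.52) = min(1, 0.52) = 0.52
¬(¬0 → ((Q ⊗ P) ⊕ Q)) = 1 − 0.52 = 0.48

0.48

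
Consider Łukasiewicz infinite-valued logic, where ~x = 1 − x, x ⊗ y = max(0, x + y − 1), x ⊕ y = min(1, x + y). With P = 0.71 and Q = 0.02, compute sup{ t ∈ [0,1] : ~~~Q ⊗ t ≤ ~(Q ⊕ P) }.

0.29

~Q = 1 − 0.02 = 0.98
~~Q = 1 − 0.98 = 0.02
~~~Q = 1 − 0.02 = 0.98
So the left factor is ~~~Q = 0.98.
Q ⊕ P = min(1, 0.02 + 0.71) = min(1, 0.73) = 0.73
~(Q ⊕ P) = 1 − 0.73 = 0.27
So the right-hand bound is ~(Q ⊕ P) = 0.27.
The residuum of the Łukasiewicz t-norm gives the supremum: min(1, 1 − 0.98 + 0.27).
1 − 0.98 + 0.27 = 0.29, so t = min(1, 0.29) = 0.29.
Check: 0.98 ⊗ 0.29 = max(0, 0.27) = 0.27 ≤ 0.27.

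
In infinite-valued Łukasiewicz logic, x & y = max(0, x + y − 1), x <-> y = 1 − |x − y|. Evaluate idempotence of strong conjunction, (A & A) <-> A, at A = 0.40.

A & A = max(0, 0.40 + 0.40 − 1) = max(0, -0.20) = 0.00
(A & A) <-> A = 1 − |0.00 − 0.40| = 1 − 0.40 = 0.60
(The value 0.60 < 1 shows this instance is not satisfied; fails in Ł∞ since a ⊗ a = max(0, 2a−1) ≠ a in general.)

0.60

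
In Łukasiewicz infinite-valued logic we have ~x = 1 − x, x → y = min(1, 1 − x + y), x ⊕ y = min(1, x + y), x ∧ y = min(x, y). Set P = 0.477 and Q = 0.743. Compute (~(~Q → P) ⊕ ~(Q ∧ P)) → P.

0.954

~Q = 1 − 0.743 = 0.257
~Q → P = min(1, 1 − 0.257 + 0.477) = min(1, 1.220) = 1.000
~(~Q → P) = 1 − 1.000 = 0.000
Q ∧ P = min(0.743, 0.477) = 0.477
~(Q ∧ P) = 1 − 0.477 = 0.523
~(~Q → P) ⊕ ~(Q ∧ P) = min(1, 0.000 + 0.523) = min(1, 0.523) = 0.523
(~(~Q → P) ⊕ ~(Q ∧ P)) → P = min(1, 1 − 0.523 + 0.477) = min(1, 0.954) = 0.954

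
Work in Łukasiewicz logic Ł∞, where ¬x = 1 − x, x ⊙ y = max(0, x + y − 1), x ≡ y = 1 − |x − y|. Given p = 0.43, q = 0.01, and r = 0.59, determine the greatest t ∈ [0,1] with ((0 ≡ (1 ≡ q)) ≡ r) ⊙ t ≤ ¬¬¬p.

0.97

1 ≡ q = 1 − |1.00 − 0.01| = 1 − 0.99 = 0.01
0 ≡ (1 ≡ q) = 1 − |0.00 − 0.01| = 1 − 0.01 = 0.99
(0 ≡ (1 ≡ q)) ≡ r = 1 − |0.99 − 0.59| = 1 − 0.40 = 0.60
So the left factor is (0 ≡ (1 ≡ q)) ≡ r = 0.60.
¬p = 1 − 0.43 = 0.57
¬¬p = 1 − 0.57 = 0.43
¬¬¬p = 1 − 0.43 = 0.57
So the right-hand bound is ¬¬¬p = 0.57.
The residuum of the Łukasiewicz t-norm gives the supremum: min(1, 1 − 0.60 + 0.57).
1 − 0.60 + 0.57 = 0.97, so t = min(1, 0.97) = 0.97.
Check: 0.60 ⊙ 0.97 = max(0, 0.57) = 0.57 ≤ 0.57.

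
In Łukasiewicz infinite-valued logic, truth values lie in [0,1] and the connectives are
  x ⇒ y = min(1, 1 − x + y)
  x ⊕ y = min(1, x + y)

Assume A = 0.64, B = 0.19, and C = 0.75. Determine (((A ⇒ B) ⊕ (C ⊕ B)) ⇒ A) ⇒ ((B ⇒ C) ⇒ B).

A ⇒ B = min(1, 1 − 0.64 + 0.19) = min(1, 0.55) = 0.55
C ⊕ B = min(1, 0.75 + 0.19) = min(1, 0.94) = 0.94
(A ⇒ B) ⊕ (C ⊕ B) = min(1, 0.55 + 0.94) = min(1, 1.49) = 1.00
((A ⇒ B) ⊕ (C ⊕ B)) ⇒ A = min(1, 1 − 1.00 + 0.64) = min(1, 0.64) = 0.64
B ⇒ C = min(1, 1 − 0.19 + 0.75) = min(1, 1.56) = 1.00
(B ⇒ C) ⇒ B = min(1, 1 − 1.00 + 0.19) = min(1, 0.19) = 0.19
(((A ⇒ B) ⊕ (C ⊕ B)) ⇒ A) ⇒ ((B ⇒ C) ⇒ B) = min(1, 1 − 0.64 + 0.19) = min(1, 0.55) = 0.55

0.55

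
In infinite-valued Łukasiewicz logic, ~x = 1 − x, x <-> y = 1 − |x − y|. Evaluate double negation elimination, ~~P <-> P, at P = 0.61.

~P = 1 − 0.61 = 0.39
~~P = 1 − 0.39 = 0.61
~~P <-> P = 1 − |0.61 − 0.61| = 1 − 0.00 = 1.00
(As expected: always 1 in Ł∞ since negation is involutive.)

1.00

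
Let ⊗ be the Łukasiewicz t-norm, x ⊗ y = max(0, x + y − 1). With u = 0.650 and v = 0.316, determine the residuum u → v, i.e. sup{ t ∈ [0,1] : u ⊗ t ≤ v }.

The residuum of the Łukasiewicz t-norm gives the supremum: min(1, 1 − 0.650 + 0.316).
1 − 0.650 + 0.316 = 0.666, so t = min(1, 0.666) = 0.666.
Check: 0.650 ⊗ 0.666 = max(0, 0.316) = 0.316 ≤ 0.316.

0.666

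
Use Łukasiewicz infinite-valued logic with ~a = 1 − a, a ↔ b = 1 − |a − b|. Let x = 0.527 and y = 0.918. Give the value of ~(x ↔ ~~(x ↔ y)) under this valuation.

x ↔ y = 1 − |0.527 − 0.918| = 1 − 0.391 = 0.609
~(x ↔ y) = 1 − 0.609 = 0.391
~~(x ↔ y) = 1 − 0.391 = 0.609
x ↔ ~~(x ↔ y) = 1 − |0.527 − 0.609| = 1 − 0.082 = 0.918
~(x ↔ ~~(x ↔ y)) = 1 − 0.918 = 0.082

0.082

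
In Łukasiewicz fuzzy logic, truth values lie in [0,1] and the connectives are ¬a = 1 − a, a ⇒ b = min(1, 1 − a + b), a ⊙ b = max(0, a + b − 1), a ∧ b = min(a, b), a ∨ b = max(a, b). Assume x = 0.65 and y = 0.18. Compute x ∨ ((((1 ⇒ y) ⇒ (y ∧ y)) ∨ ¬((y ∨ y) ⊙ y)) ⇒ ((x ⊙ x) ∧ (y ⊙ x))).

0.65

1 ⇒ y = min(1, 1 − 1.00 + 0.18) = min(1, 0.18) = 0.18
y ∧ y = min(0.18, 0.18) = 0.18
(1 ⇒ y) ⇒ (y ∧ y) = min(1, 1 − 0.18 + 0.18) = min(1, 1.00) = 1.00
y ∨ y = max(0.18, 0.18) = 0.18
(y ∨ y) ⊙ y = max(0, 0.18 + 0.18 − 1) = max(0, -0.64) = 0.00
¬((y ∨ y) ⊙ y) = 1 − 0.00 = 1.00
((1 ⇒ y) ⇒ (y ∧ y)) ∨ ¬((y ∨ y) ⊙ y) = max(1.00, 1.00) = 1.00
x ⊙ x = max(0, 0.65 + 0.65 − 1) = max(0, 0.30) = 0.30
y ⊙ x = max(0, 0.18 + 0.65 − 1) = max(0, -0.17) = 0.00
(x ⊙ x) ∧ (y ⊙ x) = min(0.30, 0.00) = 0.00
(((1 ⇒ y) ⇒ (y ∧ y)) ∨ ¬((y ∨ y) ⊙ y)) ⇒ ((x ⊙ x) ∧ (y ⊙ x)) = min(1, 1 − 1.00 + 0.00) = min(1, 0.00) = 0.00
x ∨ ((((1 ⇒ y) ⇒ (y ∧ y)) ∨ ¬((y ∨ y) ⊙ y)) ⇒ ((x ⊙ x) ∧ (y ⊙ x))) = max(0.65, 0.00) = 0.65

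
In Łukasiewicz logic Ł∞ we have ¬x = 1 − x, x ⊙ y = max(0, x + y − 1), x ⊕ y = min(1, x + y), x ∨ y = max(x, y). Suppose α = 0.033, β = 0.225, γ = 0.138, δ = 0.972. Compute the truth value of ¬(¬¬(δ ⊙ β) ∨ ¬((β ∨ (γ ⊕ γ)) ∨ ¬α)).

δ ⊙ β = max(0, 0.972 + 0.225 − 1) = max(0, 0.197) = 0.197
¬(δ ⊙ β) = 1 − 0.197 = 0.803
¬¬(δ ⊙ β) = 1 − 0.803 = 0.197
γ ⊕ γ = min(1, 0.138 + 0.138) = min(1, 0.276) = 0.276
β ∨ (γ ⊕ γ) = max(0.225, 0.276) = 0.276
¬α = 1 − 0.033 = 0.967
(β ∨ (γ ⊕ γ)) ∨ ¬α = max(0.276, 0.967) = 0.967
¬((β ∨ (γ ⊕ γ)) ∨ ¬α) = 1 − 0.967 = 0.033
¬¬(δ ⊙ β) ∨ ¬((β ∨ (γ ⊕ γ)) ∨ ¬α) = max(0.197, 0.033) = 0.197
¬(¬¬(δ ⊙ β) ∨ ¬((β ∨ (γ ⊕ γ)) ∨ ¬α)) = 1 − 0.197 = 0.803

0.803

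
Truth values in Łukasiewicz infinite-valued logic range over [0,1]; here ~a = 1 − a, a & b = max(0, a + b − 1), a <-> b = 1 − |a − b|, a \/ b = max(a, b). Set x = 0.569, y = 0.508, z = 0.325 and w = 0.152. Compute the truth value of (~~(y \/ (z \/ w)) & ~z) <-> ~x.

z \/ w = max(0.325, 0.152) = 0.325
y \/ (z \/ w) = max(0.508, 0.325) = 0.508
~(y \/ (z \/ w)) = 1 − 0.508 = 0.492
~~(y \/ (z \/ w)) = 1 − 0.492 = 0.508
~z = 1 − 0.325 = 0.675
~~(y \/ (z \/ w)) & ~z = max(0, 0.508 + 0.675 − 1) = max(0, 0.183) = 0.183
~x = 1 − 0.569 = 0.431
(~~(y \/ (z \/ w)) & ~z) <-> ~x = 1 − |0.183 − 0.431| = 1 − 0.248 = 0.752

0.752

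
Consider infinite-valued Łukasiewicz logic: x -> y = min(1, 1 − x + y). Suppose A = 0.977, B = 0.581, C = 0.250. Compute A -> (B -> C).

0.692

B -> C = min(1, 1 − 0.581 + 0.250) = min(1, 0.669) = 0.669
A -> (B -> C) = min(1, 1 − 0.977 + 0.669) = min(1, 0.692) = 0.692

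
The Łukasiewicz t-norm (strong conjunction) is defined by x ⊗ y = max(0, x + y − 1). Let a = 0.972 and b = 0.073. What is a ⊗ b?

0.045

a ⊗ b = max(0, 0.972 + 0.073 − 1) = max(0, 0.045) = 0.045
For comparison, the Gödel (minimum) t-norm min(x, y) would give 0.073.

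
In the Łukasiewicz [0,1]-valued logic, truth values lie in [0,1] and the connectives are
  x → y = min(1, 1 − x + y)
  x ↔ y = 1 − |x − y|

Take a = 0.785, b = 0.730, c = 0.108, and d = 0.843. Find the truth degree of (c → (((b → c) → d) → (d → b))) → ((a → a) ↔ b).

0.730

b → c = min(1, 1 − 0.730 + 0.108) = min(1, 0.378) = 0.378
(b → c) → d = min(1, 1 − 0.378 + 0.843) = min(1, 1.465) = 1.000
d → b = min(1, 1 − 0.843 + 0.730) = min(1, 0.887) = 0.887
((b → c) → d) → (d → b) = min(1, 1 − 1.000 + 0.887) = min(1, 0.887) = 0.887
c → (((b → c) → d) → (d → b)) = min(1, 1 − 0.108 + 0.887) = min(1, 1.779) = 1.000
a → a = min(1, 1 − 0.785 + 0.785) = min(1, 1.000) = 1.000
(a → a) ↔ b = 1 − |1.000 − 0.730| = 1 − 0.270 = 0.730
(c → (((b → c) → d) → (d → b))) → ((a → a) ↔ b) = min(1, 1 − 1.000 + 0.730) = min(1, 0.730) = 0.730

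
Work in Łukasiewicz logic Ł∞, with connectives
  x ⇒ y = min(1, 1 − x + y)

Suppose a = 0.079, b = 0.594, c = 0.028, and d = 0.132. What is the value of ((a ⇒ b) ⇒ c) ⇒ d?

1.000

a ⇒ b = min(1, 1 − 0.079 + 0.594) = min(1, 1.515) = 1.000
(a ⇒ b) ⇒ c = min(1, 1 − 1.000 + 0.028) = min(1, 0.028) = 0.028
((a ⇒ b) ⇒ c) ⇒ d = min(1, 1 − 0.028 + 0.132) = min(1, 1.104) = 1.000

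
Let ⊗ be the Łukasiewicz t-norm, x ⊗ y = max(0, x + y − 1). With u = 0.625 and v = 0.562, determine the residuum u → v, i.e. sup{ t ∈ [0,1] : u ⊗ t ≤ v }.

0.937

The residuum of the Łukasiewicz t-norm gives the supremum: min(1, 1 − 0.625 + 0.562).
1 − 0.625 + 0.562 = 0.937, so t = min(1, 0.937) = 0.937.
Check: 0.625 ⊗ 0.937 = max(0, 0.562) = 0.562 ≤ 0.562.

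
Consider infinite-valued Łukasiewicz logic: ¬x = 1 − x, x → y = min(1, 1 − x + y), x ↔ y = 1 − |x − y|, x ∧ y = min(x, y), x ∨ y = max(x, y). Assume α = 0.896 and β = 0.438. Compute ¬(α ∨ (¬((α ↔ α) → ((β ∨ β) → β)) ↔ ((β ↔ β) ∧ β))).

α ↔ α = 1 − |0.896 − 0.896| = 1 − 0.000 = 1.000
β ∨ β = max(0.438, 0.438) = 0.438
(β ∨ β) → β = min(1, 1 − 0.438 + 0.438) = min(1, 1.000) = 1.000
(α ↔ α) → ((β ∨ β) → β) = min(1, 1 − 1.000 + 1.000) = min(1, 1.000) = 1.000
¬((α ↔ α) → ((β ∨ β) → β)) = 1 − 1.000 = 0.000
β ↔ β = 1 − |0.438 − 0.438| = 1 − 0.000 = 1.000
(β ↔ β) ∧ β = min(1.000, 0.438) = 0.438
¬((α ↔ α) → ((β ∨ β) → β)) ↔ ((β ↔ β) ∧ β) = 1 − |0.000 − 0.438| = 1 − 0.438 = 0.562
α ∨ (¬((α ↔ α) → ((β ∨ β) → β)) ↔ ((β ↔ β) ∧ β)) = max(0.896, 0.562) = 0.896
¬(α ∨ (¬((α ↔ α) → ((β ∨ β) → β)) ↔ ((β ↔ β) ∧ β))) = 1 − 0.896 = 0.104

0.104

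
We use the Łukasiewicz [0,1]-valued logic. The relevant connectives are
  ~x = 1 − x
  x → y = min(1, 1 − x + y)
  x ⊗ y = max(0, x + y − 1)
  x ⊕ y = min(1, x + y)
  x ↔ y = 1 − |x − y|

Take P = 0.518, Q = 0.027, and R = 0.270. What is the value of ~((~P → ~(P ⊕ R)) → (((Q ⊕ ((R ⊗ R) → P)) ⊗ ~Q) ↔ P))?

~P = 1 − 0.518 = 0.482
P ⊕ R = min(1, 0.518 + 0.270) = min(1, 0.788) = 0.788
~(P ⊕ R) = 1 − 0.788 = 0.212
~P → ~(P ⊕ R) = min(1, 1 − 0.482 + 0.212) = min(1, 0.730) = 0.730
R ⊗ R = max(0, 0.270 + 0.270 − 1) = max(0, -0.460) = 0.000
(R ⊗ R) → P = min(1, 1 − 0.000 + 0.518) = min(1, 1.518) = 1.000
Q ⊕ ((R ⊗ R) → P) = min(1, 0.027 + 1.000) = min(1, 1.027) = 1.000
~Q = 1 − 0.027 = 0.973
(Q ⊕ ((R ⊗ R) → P)) ⊗ ~Q = max(0, 1.000 + 0.973 − 1) = max(0, 0.973) = 0.973
((Q ⊕ ((R ⊗ R) → P)) ⊗ ~Q) ↔ P = 1 − |0.973 − 0.518| = 1 − 0.455 = 0.545
(~P → ~(P ⊕ R)) → (((Q ⊕ ((R ⊗ R) → P)) ⊗ ~Q) ↔ P) = min(1, 1 − 0.730 + 0.545) = min(1, 0.815) = 0.815
~((~P → ~(P ⊕ R)) → (((Q ⊕ ((R ⊗ R) → P)) ⊗ ~Q) ↔ P)) = 1 − 0.815 = 0.185

0.185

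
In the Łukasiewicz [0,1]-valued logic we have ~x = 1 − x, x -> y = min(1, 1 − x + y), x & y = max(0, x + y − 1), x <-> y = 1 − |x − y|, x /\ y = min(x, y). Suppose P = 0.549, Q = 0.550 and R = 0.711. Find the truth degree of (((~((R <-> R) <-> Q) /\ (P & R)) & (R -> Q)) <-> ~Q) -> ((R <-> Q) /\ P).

R <-> R = 1 − |0.711 − 0.711| = 1 − 0.000 = 1.000
(R <-> R) <-> Q = 1 − |1.000 − 0.550| = 1 − 0.450 = 0.550
~((R <-> R) <-> Q) = 1 − 0.550 = 0.450
P & R = max(0, 0.549 + 0.711 − 1) = max(0, 0.260) = 0.260
~((R <-> R) <-> Q) /\ (P & R) = min(0.450, 0.260) = 0.260
R -> Q = min(1, 1 − 0.711 + 0.550) = min(1, 0.839) = 0.839
(~((R <-> R) <-> Q) /\ (P & R)) & (R -> Q) = max(0, 0.260 + 0.839 − 1) = max(0, 0.099) = 0.099
~Q = 1 − 0.550 = 0.450
((~((R <-> R) <-> Q) /\ (P & R)) & (R -> Q)) <-> ~Q = 1 − |0.099 − 0.450| = 1 − 0.351 = 0.649
R <-> Q = 1 − |0.711 − 0.550| = 1 − 0.161 = 0.839
(R <-> Q) /\ P = min(0.839, 0.549) = 0.549
(((~((R <-> R) <-> Q) /\ (P & R)) & (R -> Q)) <-> ~Q) -> ((R <-> Q) /\ P) = min(1, 1 − 0.649 + 0.549) = min(1, 0.900) = 0.900

0.900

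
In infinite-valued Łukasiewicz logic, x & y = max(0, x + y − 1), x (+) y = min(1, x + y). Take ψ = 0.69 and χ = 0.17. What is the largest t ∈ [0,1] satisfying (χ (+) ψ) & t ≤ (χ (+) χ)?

0.48

χ (+) ψ = min(1, 0.17 + 0.69) = min(1, 0.86) = 0.86
So the left factor is χ (+) ψ = 0.86.
χ (+) χ = min(1, 0.17 + 0.17) = min(1, 0.34) = 0.34
So the right-hand bound is χ (+) χ = 0.34.
The residuum of the Łukasiewicz t-norm gives the supremum: min(1, 1 − 0.86 + 0.34).
1 − 0.86 + 0.34 = 0.48, so t = min(1, 0.48) = 0.48.
Check: 0.86 & 0.48 = max(0, 0.34) = 0.34 ≤ 0.34.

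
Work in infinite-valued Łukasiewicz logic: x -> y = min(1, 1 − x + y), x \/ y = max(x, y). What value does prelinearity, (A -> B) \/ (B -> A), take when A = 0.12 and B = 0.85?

1.00

A -> B = min(1, 1 − 0.12 + 0.85) = min(1, 1.73) = 1.00
B -> A = min(1, 1 − 0.85 + 0.12) = min(1, 0.27) = 0.27
(A -> B) \/ (B -> A) = max(1.00, 0.27) = 1.00
(As expected: a Ł∞-tautology — holds in every MV-chain.)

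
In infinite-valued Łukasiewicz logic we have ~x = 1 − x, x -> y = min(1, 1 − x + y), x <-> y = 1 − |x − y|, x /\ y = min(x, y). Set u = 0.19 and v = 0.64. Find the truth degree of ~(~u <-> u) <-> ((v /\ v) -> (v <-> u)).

0.71

~u = 1 − 0.19 = 0.81
~u <-> u = 1 − |0.81 − 0.19| = 1 − 0.62 = 0.38
~(~u <-> u) = 1 − 0.38 = 0.62
v /\ v = min(0.64, 0.64) = 0.64
v <-> u = 1 − |0.64 − 0.19| = 1 − 0.45 = 0.55
(v /\ v) -> (v <-> u) = min(1, 1 − 0.64 + 0.55) = min(1, 0.91) = 0.91
~(~u <-> u) <-> ((v /\ v) -> (v <-> u)) = 1 − |0.62 − 0.91| = 1 − 0.29 = 0.71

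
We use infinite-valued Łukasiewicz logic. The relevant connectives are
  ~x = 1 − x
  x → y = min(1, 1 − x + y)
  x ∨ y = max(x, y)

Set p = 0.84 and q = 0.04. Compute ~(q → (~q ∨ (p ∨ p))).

~q = 1 − 0.04 = 0.96
p ∨ p = max(0.84, 0.84) = 0.84
~q ∨ (p ∨ p) = max(0.96, 0.84) = 0.96
q → (~q ∨ (p ∨ p)) = min(1, 1 − 0.04 + 0.96) = min(1, 1.92) = 1.00
~(q → (~q ∨ (p ∨ p))) = 1 − 1.00 = 0.00

0.00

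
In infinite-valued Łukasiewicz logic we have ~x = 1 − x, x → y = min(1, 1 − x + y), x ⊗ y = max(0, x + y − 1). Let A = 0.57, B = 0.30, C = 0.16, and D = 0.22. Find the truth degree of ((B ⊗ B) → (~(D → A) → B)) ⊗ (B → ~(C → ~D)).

0.70

B ⊗ B = max(0, 0.30 + 0.30 − 1) = max(0, -0.40) = 0.00
D → A = min(1, 1 − 0.22 + 0.57) = min(1, 1.35) = 1.00
~(D → A) = 1 − 1.00 = 0.00
~(D → A) → B = min(1, 1 − 0.00 + 0.30) = min(1, 1.30) = 1.00
(B ⊗ B) → (~(D → A) → B) = min(1, 1 − 0.00 + 1.00) = min(1, 2.00) = 1.00
~D = 1 − 0.22 = 0.78
C → ~D = min(1, 1 − 0.16 + 0.78) = min(1, 1.62) = 1.00
~(C → ~D) = 1 − 1.00 = 0.00
B → ~(C → ~D) = min(1, 1 − 0.30 + 0.00) = min(1, 0.70) = 0.70
((B ⊗ B) → (~(D → A) → B)) ⊗ (B → ~(C → ~D)) = max(0, 1.00 + 0.70 − 1) = max(0, 0.70) = 0.70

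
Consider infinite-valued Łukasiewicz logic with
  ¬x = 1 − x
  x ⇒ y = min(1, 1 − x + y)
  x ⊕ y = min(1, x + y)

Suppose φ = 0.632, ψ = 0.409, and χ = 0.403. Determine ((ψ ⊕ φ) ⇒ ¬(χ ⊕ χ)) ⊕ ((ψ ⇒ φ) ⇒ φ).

0.826

ψ ⊕ φ = min(1, 0.409 + 0.632) = min(1, 1.041) = 1.000
χ ⊕ χ = min(1, 0.403 + 0.403) = min(1, 0.806) = 0.806
¬(χ ⊕ χ) = 1 − 0.806 = 0.194
(ψ ⊕ φ) ⇒ ¬(χ ⊕ χ) = min(1, 1 − 1.000 + 0.194) = min(1, 0.194) = 0.194
ψ ⇒ φ = min(1, 1 − 0.409 + 0.632) = min(1, 1.223) = 1.000
(ψ ⇒ φ) ⇒ φ = min(1, 1 − 1.000 + 0.632) = min(1, 0.632) = 0.632
((ψ ⊕ φ) ⇒ ¬(χ ⊕ χ)) ⊕ ((ψ ⇒ φ) ⇒ φ) = min(1, 0.194 + 0.632) = min(1, 0.826) = 0.826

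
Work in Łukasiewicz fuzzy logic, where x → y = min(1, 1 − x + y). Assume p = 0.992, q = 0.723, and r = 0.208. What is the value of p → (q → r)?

q → r = min(1, 1 − 0.723 + 0.208) = min(1, 0.485) = 0.485
p → (q → r) = min(1, 1 − 0.992 + 0.485) = min(1, 0.493) = 0.493

0.493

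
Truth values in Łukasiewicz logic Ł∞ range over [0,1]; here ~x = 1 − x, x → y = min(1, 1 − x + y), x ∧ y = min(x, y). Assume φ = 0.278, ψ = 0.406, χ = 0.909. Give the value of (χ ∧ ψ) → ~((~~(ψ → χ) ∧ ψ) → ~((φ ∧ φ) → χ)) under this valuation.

1.000

χ ∧ ψ = min(0.909, 0.406) = 0.406
ψ → χ = min(1, 1 − 0.406 + 0.909) = min(1, 1.503) = 1.000
~(ψ → χ) = 1 − 1.000 = 0.000
~~(ψ → χ) = 1 − 0.000 = 1.000
~~(ψ → χ) ∧ ψ = min(1.000, 0.406) = 0.406
φ ∧ φ = min(0.278, 0.278) = 0.278
(φ ∧ φ) → χ = min(1, 1 − 0.278 + 0.909) = min(1, 1.631) = 1.000
~((φ ∧ φ) → χ) = 1 − 1.000 = 0.000
(~~(ψ → χ) ∧ ψ) → ~((φ ∧ φ) → χ) = min(1, 1 − 0.406 + 0.000) = min(1, 0.594) = 0.594
~((~~(ψ → χ) ∧ ψ) → ~((φ ∧ φ) → χ)) = 1 − 0.594 = 0.406
(χ ∧ ψ) → ~((~~(ψ → χ) ∧ ψ) → ~((φ ∧ φ) → χ)) = min(1, 1 − 0.406 + 0.406) = min(1, 1.000) = 1.000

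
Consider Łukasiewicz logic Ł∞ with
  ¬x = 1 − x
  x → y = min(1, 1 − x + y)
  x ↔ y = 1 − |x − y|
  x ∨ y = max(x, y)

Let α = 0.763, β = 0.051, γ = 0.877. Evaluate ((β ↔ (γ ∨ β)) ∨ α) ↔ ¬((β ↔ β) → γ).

0.360

γ ∨ β = max(0.877, 0.051) = 0.877
β ↔ (γ ∨ β) = 1 − |0.051 − 0.877| = 1 − 0.826 = 0.174
(β ↔ (γ ∨ β)) ∨ α = max(0.174, 0.763) = 0.763
β ↔ β = 1 − |0.051 − 0.051| = 1 − 0.000 = 1.000
(β ↔ β) → γ = min(1, 1 − 1.000 + 0.877) = min(1, 0.877) = 0.877
¬((β ↔ β) → γ) = 1 − 0.877 = 0.123
((β ↔ (γ ∨ β)) ∨ α) ↔ ¬((β ↔ β) → γ) = 1 − |0.763 − 0.123| = 1 − 0.640 = 0.360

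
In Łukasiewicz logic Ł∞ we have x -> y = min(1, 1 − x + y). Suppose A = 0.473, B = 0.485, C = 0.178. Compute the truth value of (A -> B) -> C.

A -> B = min(1, 1 − 0.473 + 0.485) = min(1, 1.012) = 1.000
(A -> B) -> C = min(1, 1 − 1.000 + 0.178) = min(1, 0.178) = 0.178

0.178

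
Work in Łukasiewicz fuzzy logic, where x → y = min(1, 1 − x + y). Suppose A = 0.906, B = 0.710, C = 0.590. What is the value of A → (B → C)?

B → C = min(1, 1 − 0.710 + 0.590) = min(1, 0.880) = 0.880
A → (B → C) = min(1, 1 − 0.906 + 0.880) = min(1, 0.974) = 0.974

0.974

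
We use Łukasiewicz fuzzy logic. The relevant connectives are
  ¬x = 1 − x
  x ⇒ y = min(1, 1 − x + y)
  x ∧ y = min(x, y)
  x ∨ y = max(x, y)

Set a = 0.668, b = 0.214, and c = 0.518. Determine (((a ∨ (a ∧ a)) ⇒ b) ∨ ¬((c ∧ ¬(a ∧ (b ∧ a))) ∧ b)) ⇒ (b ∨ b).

0.428

a ∧ a = min(0.668, 0.668) = 0.668
a ∨ (a ∧ a) = max(0.668, 0.668) = 0.668
(a ∨ (a ∧ a)) ⇒ b = min(1, 1 − 0.668 + 0.214) = min(1, 0.546) = 0.546
b ∧ a = min(0.214, 0.668) = 0.214
a ∧ (b ∧ a) = min(0.668, 0.214) = 0.214
¬(a ∧ (b ∧ a)) = 1 − 0.214 = 0.786
c ∧ ¬(a ∧ (b ∧ a)) = min(0.518, 0.786) = 0.518
(c ∧ ¬(a ∧ (b ∧ a))) ∧ b = min(0.518, 0.214) = 0.214
¬((c ∧ ¬(a ∧ (b ∧ a))) ∧ b) = 1 − 0.214 = 0.786
((a ∨ (a ∧ a)) ⇒ b) ∨ ¬((c ∧ ¬(a ∧ (b ∧ a))) ∧ b) = max(0.546, 0.786) = 0.786
b ∨ b = max(0.214, 0.214) = 0.214
(((a ∨ (a ∧ a)) ⇒ b) ∨ ¬((c ∧ ¬(a ∧ (b ∧ a))) ∧ b)) ⇒ (b ∨ b) = min(1, 1 − 0.786 + 0.214) = min(1, 0.428) = 0.428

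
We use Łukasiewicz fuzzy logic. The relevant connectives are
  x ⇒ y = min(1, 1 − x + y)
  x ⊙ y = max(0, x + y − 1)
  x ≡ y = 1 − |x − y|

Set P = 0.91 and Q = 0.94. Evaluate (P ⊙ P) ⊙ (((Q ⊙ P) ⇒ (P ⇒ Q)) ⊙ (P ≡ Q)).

0.79

P ⊙ P = max(0, 0.91 + 0.91 − 1) = max(0, 0.82) = 0.82
Q ⊙ P = max(0, 0.94 + 0.91 − 1) = max(0, 0.85) = 0.85
P ⇒ Q = min(1, 1 − 0.91 + 0.94) = min(1, 1.03) = 1.00
(Q ⊙ P) ⇒ (P ⇒ Q) = min(1, 1 − 0.85 + 1.00) = min(1, 1.15) = 1.00
P ≡ Q = 1 − |0.91 − 0.94| = 1 − 0.03 = 0.97
((Q ⊙ P) ⇒ (P ⇒ Q)) ⊙ (P ≡ Q) = max(0, 1.00 + 0.97 − 1) = max(0, 0.97) = 0.97
(P ⊙ P) ⊙ (((Q ⊙ P) ⇒ (P ⇒ Q)) ⊙ (P ≡ Q)) = max(0, 0.82 + 0.97 − 1) = max(0, 0.79) = 0.79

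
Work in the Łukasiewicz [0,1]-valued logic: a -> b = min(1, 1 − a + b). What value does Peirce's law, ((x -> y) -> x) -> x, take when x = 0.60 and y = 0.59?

x -> y = min(1, 1 − 0.60 + 0.59) = min(1, 0.99) = 0.99
(x -> y) -> x = min(1, 1 − 0.99 + 0.60) = min(1, 0.61) = 0.61
((x -> y) -> x) -> x = min(1, 1 − 0.61 + 0.60) = min(1, 0.99) = 0.99
(The value 0.99 < 1 shows this instance is not satisfied; not a Ł∞-tautology in general.)

0.99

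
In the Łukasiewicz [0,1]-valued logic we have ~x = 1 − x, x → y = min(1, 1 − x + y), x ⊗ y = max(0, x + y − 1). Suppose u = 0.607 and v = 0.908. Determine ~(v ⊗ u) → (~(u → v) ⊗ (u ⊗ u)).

0.515

v ⊗ u = max(0, 0.908 + 0.607 − 1) = max(0, 0.515) = 0.515
~(v ⊗ u) = 1 − 0.515 = 0.485
u → v = min(1, 1 − 0.607 + 0.908) = min(1, 1.301) = 1.000
~(u → v) = 1 − 1.000 = 0.000
u ⊗ u = max(0, 0.607 + 0.607 − 1) = max(0, 0.214) = 0.214
~(u → v) ⊗ (u ⊗ u) = max(0, 0.000 + 0.214 − 1) = max(0, -0.786) = 0.000
~(v ⊗ u) → (~(u → v) ⊗ (u ⊗ u)) = min(1, 1 − 0.485 + 0.000) = min(1, 0.515) = 0.515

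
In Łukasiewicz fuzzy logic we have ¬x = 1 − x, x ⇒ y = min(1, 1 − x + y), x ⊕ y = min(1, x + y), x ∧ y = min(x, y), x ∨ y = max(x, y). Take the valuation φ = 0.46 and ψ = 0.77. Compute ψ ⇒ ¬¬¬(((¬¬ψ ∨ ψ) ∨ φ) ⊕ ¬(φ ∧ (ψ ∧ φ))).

0.23

¬ψ = 1 − 0.77 = 0.23
¬¬ψ = 1 − 0.23 = 0.77
¬¬ψ ∨ ψ = max(0.77, 0.77) = 0.77
(¬¬ψ ∨ ψ) ∨ φ = max(0.77, 0.46) = 0.77
ψ ∧ φ = min(0.77, 0.46) = 0.46
φ ∧ (ψ ∧ φ) = min(0.46, 0.46) = 0.46
¬(φ ∧ (ψ ∧ φ)) = 1 − 0.46 = 0.54
((¬¬ψ ∨ ψ) ∨ φ) ⊕ ¬(φ ∧ (ψ ∧ φ)) = min(1, 0.77 + 0.54) = min(1, 1.31) = 1.00
¬(((¬¬ψ ∨ ψ) ∨ φ) ⊕ ¬(φ ∧ (ψ ∧ φ))) = 1 − 1.00 = 0.00
¬¬(((¬¬ψ ∨ ψ) ∨ φ) ⊕ ¬(φ ∧ (ψ ∧ φ))) = 1 − 0.00 = 1.00
¬¬¬(((¬¬ψ ∨ ψ) ∨ φ) ⊕ ¬(φ ∧ (ψ ∧ φ))) = 1 − 1.00 = 0.00
ψ ⇒ ¬¬¬(((¬¬ψ ∨ ψ) ∨ φ) ⊕ ¬(φ ∧ (ψ ∧ φ))) = min(1, 1 − 0.77 + 0.00) = min(1, 0.23) = 0.23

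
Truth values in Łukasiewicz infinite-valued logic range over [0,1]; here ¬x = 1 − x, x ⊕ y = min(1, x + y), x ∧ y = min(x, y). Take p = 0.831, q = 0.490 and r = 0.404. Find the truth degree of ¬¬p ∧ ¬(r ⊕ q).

¬p = 1 − 0.831 = 0.169
¬¬p = 1 − 0.169 = 0.831
r ⊕ q = min(1, 0.404 + 0.490) = min(1, 0.894) = 0.894
¬(r ⊕ q) = 1 − 0.894 = 0.106
¬¬p ∧ ¬(r ⊕ q) = min(0.831, 0.106) = 0.106

0.106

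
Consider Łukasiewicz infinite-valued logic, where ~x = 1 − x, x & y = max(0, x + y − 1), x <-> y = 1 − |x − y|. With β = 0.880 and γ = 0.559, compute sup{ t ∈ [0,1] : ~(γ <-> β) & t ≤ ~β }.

0.799

γ <-> β = 1 − |0.559 − 0.880| = 1 − 0.321 = 0.679
~(γ <-> β) = 1 − 0.679 = 0.321
So the left factor is ~(γ <-> β) = 0.321.
~β = 1 − 0.880 = 0.120
So the right-hand bound is ~β = 0.120.
The residuum of the Łukasiewicz t-norm gives the supremum: min(1, 1 − 0.321 + 0.120).
1 − 0.321 + 0.120 = 0.799, so t = min(1, 0.799) = 0.799.
Check: 0.321 & 0.799 = max(0, 0.120) = 0.120 ≤ 0.120.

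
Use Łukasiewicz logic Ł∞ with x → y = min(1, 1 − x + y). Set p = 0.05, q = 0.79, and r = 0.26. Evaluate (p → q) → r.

0.26

p → q = min(1, 1 − 0.05 + 0.79) = min(1, 1.74) = 1.00
(p → q) → r = min(1, 1 − 1.00 + 0.26) = min(1, 0.26) = 0.26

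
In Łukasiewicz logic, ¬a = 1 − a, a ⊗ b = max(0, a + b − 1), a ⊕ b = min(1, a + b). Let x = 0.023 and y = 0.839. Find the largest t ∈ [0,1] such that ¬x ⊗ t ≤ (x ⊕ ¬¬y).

0.885

¬x = 1 − 0.023 = 0.977
So the left factor is ¬x = 0.977.
¬y = 1 − 0.839 = 0.161
¬¬y = 1 − 0.161 = 0.839
x ⊕ ¬¬y = min(1, 0.023 + 0.839) = min(1, 0.862) = 0.862
So the right-hand bound is x ⊕ ¬¬y = 0.862.
The residuum of the Łukasiewicz t-norm gives the supremum: min(1, 1 − 0.977 + 0.862).
1 − 0.977 + 0.862 = 0.885, so t = min(1, 0.885) = 0.885.
Check: 0.977 ⊗ 0.885 = max(0, 0.862) = 0.862 ≤ 0.862.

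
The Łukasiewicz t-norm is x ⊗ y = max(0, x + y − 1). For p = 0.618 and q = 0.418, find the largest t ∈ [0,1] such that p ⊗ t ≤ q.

The residuum of the Łukasiewicz t-norm gives the supremum: min(1, 1 − 0.618 + 0.418).
1 − 0.618 + 0.418 = 0.800, so t = min(1, 0.800) = 0.800.
Check: 0.618 ⊗ 0.800 = max(0, 0.418) = 0.418 ≤ 0.418.

0.800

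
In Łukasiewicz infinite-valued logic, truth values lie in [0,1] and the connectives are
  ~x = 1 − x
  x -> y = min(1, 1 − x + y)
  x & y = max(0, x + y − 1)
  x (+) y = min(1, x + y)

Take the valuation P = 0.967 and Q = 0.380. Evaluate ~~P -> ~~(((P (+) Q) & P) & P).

0.967

~P = 1 − 0.967 = 0.033
~~P = 1 − 0.033 = 0.967
P (+) Q = min(1, 0.967 + 0.380) = min(1, 1.347) = 1.000
(P (+) Q) & P = max(0, 1.000 + 0.967 − 1) = max(0, 0.967) = 0.967
((P (+) Q) & P) & P = max(0, 0.967 + 0.967 − 1) = max(0, 0.934) = 0.934
~(((P (+) Q) & P) & P) = 1 − 0.934 = 0.066
~~(((P (+) Q) & P) & P) = 1 − 0.066 = 0.934
~~P -> ~~(((P (+) Q) & P) & P) = min(1, 1 − 0.967 + 0.934) = min(1, 0.967) = 0.967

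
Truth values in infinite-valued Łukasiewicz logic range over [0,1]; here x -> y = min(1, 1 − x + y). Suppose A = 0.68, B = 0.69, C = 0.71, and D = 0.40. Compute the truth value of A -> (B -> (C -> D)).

1.00

C -> D = min(1, 1 − 0.71 + 0.40) = min(1, 0.69) = 0.69
B -> (C -> D) = min(1, 1 − 0.69 + 0.69) = min(1, 1.00) = 1.00
A -> (B -> (C -> D)) = min(1, 1 − 0.68 + 1.00) = min(1, 1.32) = 1.00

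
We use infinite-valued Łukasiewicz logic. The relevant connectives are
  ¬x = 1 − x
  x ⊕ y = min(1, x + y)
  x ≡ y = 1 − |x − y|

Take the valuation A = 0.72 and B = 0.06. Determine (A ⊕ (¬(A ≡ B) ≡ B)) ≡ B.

A ≡ B = 1 − |0.72 − 0.06| = 1 − 0.66 = 0.34
¬(A ≡ B) = 1 − 0.34 = 0.66
¬(A ≡ B) ≡ B = 1 − |0.66 − 0.06| = 1 − 0.60 = 0.40
A ⊕ (¬(A ≡ B) ≡ B) = min(1, 0.72 + 0.40) = min(1, 1.12) = 1.00
(A ⊕ (¬(A ≡ B) ≡ B)) ≡ B = 1 − |1.00 − 0.06| = 1 − 0.94 = 0.06

0.06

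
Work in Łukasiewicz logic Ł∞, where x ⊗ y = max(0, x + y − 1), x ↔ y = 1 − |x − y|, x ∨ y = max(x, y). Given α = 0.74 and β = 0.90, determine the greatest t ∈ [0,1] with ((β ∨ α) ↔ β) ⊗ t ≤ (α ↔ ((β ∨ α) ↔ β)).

0.74

β ∨ α = max(0.90, 0.74) = 0.90
(β ∨ α) ↔ β = 1 − |0.90 − 0.90| = 1 − 0.00 = 1.00
So the left factor is (β ∨ α) ↔ β = 1.00.
α ↔ ((β ∨ α) ↔ β) = 1 − |0.74 − 1.00| = 1 − 0.26 = 0.74
So the right-hand bound is α ↔ ((β ∨ α) ↔ β) = 0.74.
The residuum of the Łukasiewicz t-norm gives the supremum: min(1, 1 − 1.00 + 0.74).
1 − 1.00 + 0.74 = 0.74, so t = min(1, 0.74) = 0.74.
Check: 1.00 ⊗ 0.74 = max(0, 0.74) = 0.74 ≤ 0.74.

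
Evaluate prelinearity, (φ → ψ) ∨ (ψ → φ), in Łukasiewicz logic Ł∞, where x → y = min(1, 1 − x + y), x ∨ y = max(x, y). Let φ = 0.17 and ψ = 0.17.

φ → ψ = min(1, 1 − 0.17 + 0.17) = min(1, 1.00) = 1.00
ψ → φ = min(1, 1 − 0.17 + 0.17) = min(1, 1.00) = 1.00
(φ → ψ) ∨ (ψ → φ) = max(1.00, 1.00) = 1.00
(As expected: a Ł∞-tautology — holds in every MV-chain.)

1.00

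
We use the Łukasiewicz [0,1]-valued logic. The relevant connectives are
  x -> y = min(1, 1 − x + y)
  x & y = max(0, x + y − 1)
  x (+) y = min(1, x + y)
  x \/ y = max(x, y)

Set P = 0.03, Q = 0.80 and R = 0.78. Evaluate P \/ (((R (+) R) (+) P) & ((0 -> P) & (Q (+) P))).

0.83

R (+) R = min(1, 0.78 + 0.78) = min(1, 1.56) = 1.00
(R (+) R) (+) P = min(1, 1.00 + 0.03) = min(1, 1.03) = 1.00
0 -> P = min(1, 1 − 0.00 + 0.03) = min(1, 1.03) = 1.00
Q (+) P = min(1, 0.80 + 0.03) = min(1, 0.83) = 0.83
(0 -> P) & (Q (+) P) = max(0, 1.00 + 0.83 − 1) = max(0, 0.83) = 0.83
((R (+) R) (+) P) & ((0 -> P) & (Q (+) P)) = max(0, 1.00 + 0.83 − 1) = max(0, 0.83) = 0.83
P \/ (((R (+) R) (+) P) & ((0 -> P) & (Q (+) P))) = max(0.03, 0.83) = 0.83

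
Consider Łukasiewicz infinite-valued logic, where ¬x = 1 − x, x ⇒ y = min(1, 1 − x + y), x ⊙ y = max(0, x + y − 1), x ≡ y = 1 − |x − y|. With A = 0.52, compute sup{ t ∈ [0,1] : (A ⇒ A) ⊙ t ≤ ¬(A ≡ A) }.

A ⇒ A = min(1, 1 − 0.52 + 0.52) = min(1, 1.00) = 1.00
So the left factor is A ⇒ A = 1.00.
A ≡ A = 1 − |0.52 − 0.52| = 1 − 0.00 = 1.00
¬(A ≡ A) = 1 − 1.00 = 0.00
So the right-hand bound is ¬(A ≡ A) = 0.00.
The residuum of the Łukasiewicz t-norm gives the supremum: min(1, 1 − 1.00 + 0.00).
1 − 1.00 + 0.00 = 0.00, so t = min(1, 0.00) = 0.00.
Check: 1.00 ⊙ 0.00 = max(0, 0.00) = 0.00 ≤ 0.00.

0.00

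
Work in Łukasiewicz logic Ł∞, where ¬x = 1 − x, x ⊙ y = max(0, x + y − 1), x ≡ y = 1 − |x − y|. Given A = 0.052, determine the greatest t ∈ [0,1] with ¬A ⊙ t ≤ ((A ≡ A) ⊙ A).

¬A = 1 − 0.052 = 0.948
So the left factor is ¬A = 0.948.
A ≡ A = 1 − |0.052 − 0.052| = 1 − 0.000 = 1.000
(A ≡ A) ⊙ A = max(0, 1.000 + 0.052 − 1) = max(0, 0.052) = 0.052
So the right-hand bound is (A ≡ A) ⊙ A = 0.052.
The residuum of the Łukasiewicz t-norm gives the supremum: min(1, 1 − 0.948 + 0.052).
1 − 0.948 + 0.052 = 0.104, so t = min(1, 0.104) = 0.104.
Check: 0.948 ⊙ 0.104 = max(0, 0.052) = 0.052 ≤ 0.052.

0.104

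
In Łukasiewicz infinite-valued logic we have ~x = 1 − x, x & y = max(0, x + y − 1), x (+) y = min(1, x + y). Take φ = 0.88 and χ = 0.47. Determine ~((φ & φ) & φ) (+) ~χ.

φ & φ = max(0, 0.88 + 0.88 − 1) = max(0, 0.76) = 0.76
(φ & φ) & φ = max(0, 0.76 + 0.88 − 1) = max(0, 0.64) = 0.64
~((φ & φ) & φ) = 1 − 0.64 = 0.36
~χ = 1 − 0.47 = 0.53
~((φ & φ) & φ) (+) ~χ = min(1, 0.36 + 0.53) = min(1, 0.89) = 0.89

0.89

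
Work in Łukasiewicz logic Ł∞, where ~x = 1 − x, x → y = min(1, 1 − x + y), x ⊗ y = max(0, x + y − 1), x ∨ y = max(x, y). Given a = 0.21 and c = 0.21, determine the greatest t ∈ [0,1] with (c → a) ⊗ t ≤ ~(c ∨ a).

c → a = min(1, 1 − 0.21 + 0.21) = min(1, 1.00) = 1.00
So the left factor is c → a = 1.00.
c ∨ a = max(0.21, 0.21) = 0.21
~(c ∨ a) = 1 − 0.21 = 0.79
So the right-hand bound is ~(c ∨ a) = 0.79.
The residuum of the Łukasiewicz t-norm gives the supremum: min(1, 1 − 1.00 + 0.79).
1 − 1.00 + 0.79 = 0.79, so t = min(1, 0.79) = 0.79.
Check: 1.00 ⊗ 0.79 = max(0, 0.79) = 0.79 ≤ 0.79.

0.79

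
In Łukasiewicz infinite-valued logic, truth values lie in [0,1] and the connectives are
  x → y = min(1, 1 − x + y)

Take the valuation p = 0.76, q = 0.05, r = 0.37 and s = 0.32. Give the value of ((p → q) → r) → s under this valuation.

0.32

p → q = min(1, 1 − 0.76 + 0.05) = min(1, 0.29) = 0.29
(p → q) → r = min(1, 1 − 0.29 + 0.37) = min(1, 1.08) = 1.00
((p → q) → r) → s = min(1, 1 − 1.00 + 0.32) = min(1, 0.32) = 0.32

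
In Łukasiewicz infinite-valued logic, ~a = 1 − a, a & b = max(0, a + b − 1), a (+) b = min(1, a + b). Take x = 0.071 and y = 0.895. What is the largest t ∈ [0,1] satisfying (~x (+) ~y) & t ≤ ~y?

0.105

~x = 1 − 0.071 = 0.929
~y = 1 − 0.895 = 0.105
~x (+) ~y = min(1, 0.929 + 0.105) = min(1, 1.034) = 1.000
So the left factor is ~x (+) ~y = 1.000.
So the right-hand bound is ~y = 0.105.
The residuum of the Łukasiewicz t-norm gives the supremum: min(1, 1 − 1.000 + 0.105).
1 − 1.000 + 0.105 = 0.105, so t = min(1, 0.105) = 0.105.
Check: 1.000 & 0.105 = max(0, 0.105) = 0.105 ≤ 0.105.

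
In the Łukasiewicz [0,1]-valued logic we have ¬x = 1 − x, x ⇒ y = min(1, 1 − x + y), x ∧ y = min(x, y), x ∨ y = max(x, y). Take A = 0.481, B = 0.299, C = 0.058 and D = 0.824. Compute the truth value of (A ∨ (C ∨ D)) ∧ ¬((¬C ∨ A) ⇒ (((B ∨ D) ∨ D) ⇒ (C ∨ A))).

C ∨ D = max(0.058, 0.824) = 0.824
A ∨ (C ∨ D) = max(0.481, 0.824) = 0.824
¬C = 1 − 0.058 = 0.942
¬C ∨ A = max(0.942, 0.481) = 0.942
B ∨ D = max(0.299, 0.824) = 0.824
(B ∨ D) ∨ D = max(0.824, 0.824) = 0.824
C ∨ A = max(0.058, 0.481) = 0.481
((B ∨ D) ∨ D) ⇒ (C ∨ A) = min(1, 1 − 0.824 + 0.481) = min(1, 0.657) = 0.657
(¬C ∨ A) ⇒ (((B ∨ D) ∨ D) ⇒ (C ∨ A)) = min(1, 1 − 0.942 + 0.657) = min(1, 0.715) = 0.715
¬((¬C ∨ A) ⇒ (((B ∨ D) ∨ D) ⇒ (C ∨ A))) = 1 − 0.715 = 0.285
(A ∨ (C ∨ D)) ∧ ¬((¬C ∨ A) ⇒ (((B ∨ D) ∨ D) ⇒ (C ∨ A))) = min(0.824, 0.285) = 0.285

0.285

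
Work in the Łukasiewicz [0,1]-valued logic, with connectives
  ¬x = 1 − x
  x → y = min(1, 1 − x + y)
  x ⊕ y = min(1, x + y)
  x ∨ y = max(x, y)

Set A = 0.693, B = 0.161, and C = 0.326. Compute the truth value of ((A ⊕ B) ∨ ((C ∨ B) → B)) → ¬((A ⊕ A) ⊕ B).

0.146

A ⊕ B = min(1, 0.693 + 0.161) = min(1, 0.854) = 0.854
C ∨ B = max(0.326, 0.161) = 0.326
(C ∨ B) → B = min(1, 1 − 0.326 + 0.161) = min(1, 0.835) = 0.835
(A ⊕ B) ∨ ((C ∨ B) → B) = max(0.854, 0.835) = 0.854
A ⊕ A = min(1, 0.693 + 0.693) = min(1, 1.386) = 1.000
(A ⊕ A) ⊕ B = min(1, 1.000 + 0.161) = min(1, 1.161) = 1.000
¬((A ⊕ A) ⊕ B) = 1 − 1.000 = 0.000
((A ⊕ B) ∨ ((C ∨ B) → B)) → ¬((A ⊕ A) ⊕ B) = min(1, 1 − 0.854 + 0.000) = min(1, 0.146) = 0.146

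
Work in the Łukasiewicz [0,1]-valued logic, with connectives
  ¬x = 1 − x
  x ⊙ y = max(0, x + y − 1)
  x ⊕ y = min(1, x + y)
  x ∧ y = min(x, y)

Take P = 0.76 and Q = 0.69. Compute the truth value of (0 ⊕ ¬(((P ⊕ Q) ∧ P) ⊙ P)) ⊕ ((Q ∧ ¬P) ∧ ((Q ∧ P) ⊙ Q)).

0.72

P ⊕ Q = min(1, 0.76 + 0.69) = min(1, 1.45) = 1.00
(P ⊕ Q) ∧ P = min(1.00, 0.76) = 0.76
((P ⊕ Q) ∧ P) ⊙ P = max(0, 0.76 + 0.76 − 1) = max(0, 0.52) = 0.52
¬(((P ⊕ Q) ∧ P) ⊙ P) = 1 − 0.52 = 0.48
0 ⊕ ¬(((P ⊕ Q) ∧ P) ⊙ P) = min(1, 0.00 + 0.48) = min(1, 0.48) = 0.48
¬P = 1 − 0.76 = 0.24
Q ∧ ¬P = min(0.69, 0.24) = 0.24
Q ∧ P = min(0.69, 0.76) = 0.69
(Q ∧ P) ⊙ Q = max(0, 0.69 + 0.69 − 1) = max(0, 0.38) = 0.38
(Q ∧ ¬P) ∧ ((Q ∧ P) ⊙ Q) = min(0.24, 0.38) = 0.24
(0 ⊕ ¬(((P ⊕ Q) ∧ P) ⊙ P)) ⊕ ((Q ∧ ¬P) ∧ ((Q ∧ P) ⊙ Q)) = min(1, 0.48 + 0.24) = min(1, 0.72) = 0.72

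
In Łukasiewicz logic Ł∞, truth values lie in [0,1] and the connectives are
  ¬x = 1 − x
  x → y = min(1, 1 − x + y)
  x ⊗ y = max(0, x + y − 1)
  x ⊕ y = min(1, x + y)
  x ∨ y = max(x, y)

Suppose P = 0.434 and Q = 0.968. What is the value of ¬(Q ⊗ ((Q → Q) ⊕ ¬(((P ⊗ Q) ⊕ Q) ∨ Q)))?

Q → Q = min(1, 1 − 0.968 + 0.968) = min(1, 1.000) = 1.000
P ⊗ Q = max(0, 0.434 + 0.968 − 1) = max(0, 0.402) = 0.402
(P ⊗ Q) ⊕ Q = min(1, 0.402 + 0.968) = min(1, 1.370) = 1.000
((P ⊗ Q) ⊕ Q) ∨ Q = max(1.000, 0.968) = 1.000
¬(((P ⊗ Q) ⊕ Q) ∨ Q) = 1 − 1.000 = 0.000
(Q → Q) ⊕ ¬(((P ⊗ Q) ⊕ Q) ∨ Q) = min(1, 1.000 + 0.000) = min(1, 1.000) = 1.000
Q ⊗ ((Q → Q) ⊕ ¬(((P ⊗ Q) ⊕ Q) ∨ Q)) = max(0, 0.968 + 1.000 − 1) = max(0, 0.968) = 0.968
¬(Q ⊗ ((Q → Q) ⊕ ¬(((P ⊗ Q) ⊕ Q) ∨ Q))) = 1 − 0.968 = 0.032

0.032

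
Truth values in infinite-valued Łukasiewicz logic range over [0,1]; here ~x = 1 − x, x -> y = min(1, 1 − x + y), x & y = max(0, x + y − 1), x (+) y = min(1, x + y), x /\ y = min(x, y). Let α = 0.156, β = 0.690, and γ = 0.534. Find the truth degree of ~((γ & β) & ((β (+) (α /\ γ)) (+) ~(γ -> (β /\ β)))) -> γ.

0.604

γ & β = max(0, 0.534 + 0.690 − 1) = max(0, 0.224) = 0.224
α /\ γ = min(0.156, 0.534) = 0.156
β (+) (α /\ γ) = min(1, 0.690 + 0.156) = min(1, 0.846) = 0.846
β /\ β = min(0.690, 0.690) = 0.690
γ -> (β /\ β) = min(1, 1 − 0.534 + 0.690) = min(1, 1.156) = 1.000
~(γ -> (β /\ β)) = 1 − 1.000 = 0.000
(β (+) (α /\ γ)) (+) ~(γ -> (β /\ β)) = min(1, 0.846 + 0.000) = min(1, 0.846) = 0.846
(γ & β) & ((β (+) (α /\ γ)) (+) ~(γ -> (β /\ β))) = max(0, 0.224 + 0.846 − 1) = max(0, 0.070) = 0.070
~((γ & β) & ((β (+) (α /\ γ)) (+) ~(γ -> (β /\ β)))) = 1 − 0.070 = 0.930
~((γ & β) & ((β (+) (α /\ γ)) (+) ~(γ -> (β /\ β)))) -> γ = min(1, 1 − 0.930 + 0.534) = min(1, 0.604) = 0.604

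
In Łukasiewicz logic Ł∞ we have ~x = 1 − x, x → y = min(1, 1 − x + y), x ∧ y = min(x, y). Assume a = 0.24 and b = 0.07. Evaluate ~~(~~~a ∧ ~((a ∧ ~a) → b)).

0.17

~a = 1 − 0.24 = 0.76
~~a = 1 − 0.76 = 0.24
~~~a = 1 − 0.24 = 0.76
a ∧ ~a = min(0.24, 0.76) = 0.24
(a ∧ ~a) → b = min(1, 1 − 0.24 + 0.07) = min(1, 0.83) = 0.83
~((a ∧ ~a) → b) = 1 − 0.83 = 0.17
~~~a ∧ ~((a ∧ ~a) → b) = min(0.76, 0.17) = 0.17
~(~~~a ∧ ~((a ∧ ~a) → b)) = 1 − 0.17 = 0.83
~~(~~~a ∧ ~((a ∧ ~a) → b)) = 1 − 0.83 = 0.17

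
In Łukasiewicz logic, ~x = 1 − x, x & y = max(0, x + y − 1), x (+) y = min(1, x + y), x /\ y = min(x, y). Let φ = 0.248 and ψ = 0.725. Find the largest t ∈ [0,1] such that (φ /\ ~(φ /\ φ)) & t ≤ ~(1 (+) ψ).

φ /\ φ = min(0.248, 0.248) = 0.248
~(φ /\ φ) = 1 − 0.248 = 0.752
φ /\ ~(φ /\ φ) = min(0.248, 0.752) = 0.248
So the left factor is φ /\ ~(φ /\ φ) = 0.248.
1 (+) ψ = min(1, 1.000 + 0.725) = min(1, 1.725) = 1.000
~(1 (+) ψ) = 1 − 1.000 = 0.000
So the right-hand bound is ~(1 (+) ψ) = 0.000.
The residuum of the Łukasiewicz t-norm gives the supremum: min(1, 1 − 0.248 + 0.000).
1 − 0.248 + 0.000 = 0.752, so t = min(1, 0.752) = 0.752.
Check: 0.248 & 0.752 = max(0, 0.000) = 0.000 ≤ 0.000.

0.752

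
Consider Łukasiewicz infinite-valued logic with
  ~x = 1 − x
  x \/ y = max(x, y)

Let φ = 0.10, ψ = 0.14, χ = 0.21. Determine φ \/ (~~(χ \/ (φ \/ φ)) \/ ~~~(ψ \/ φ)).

φ \/ φ = max(0.10, 0.10) = 0.10
χ \/ (φ \/ φ) = max(0.21, 0.10) = 0.21
~(χ \/ (φ \/ φ)) = 1 − 0.21 = 0.79
~~(χ \/ (φ \/ φ)) = 1 − 0.79 = 0.21
ψ \/ φ = max(0.14, 0.10) = 0.14
~(ψ \/ φ) = 1 − 0.14 = 0.86
~~(ψ \/ φ) = 1 − 0.86 = 0.14
~~~(ψ \/ φ) = 1 − 0.14 = 0.86
~~(χ \/ (φ \/ φ)) \/ ~~~(ψ \/ φ) = max(0.21, 0.86) = 0.86
φ \/ (~~(χ \/ (φ \/ φ)) \/ ~~~(ψ \/ φ)) = max(0.10, 0.86) = 0.86

0.86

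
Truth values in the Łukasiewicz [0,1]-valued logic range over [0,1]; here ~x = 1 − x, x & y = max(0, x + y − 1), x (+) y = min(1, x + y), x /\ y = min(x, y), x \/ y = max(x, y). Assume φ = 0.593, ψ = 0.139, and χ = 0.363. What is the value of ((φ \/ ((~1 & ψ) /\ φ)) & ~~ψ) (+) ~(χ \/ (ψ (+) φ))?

0.268

~1 = 1 − 1.000 = 0.000
~1 & ψ = max(0, 0.000 + 0.139 − 1) = max(0, -0.861) = 0.000
(~1 & ψ) /\ φ = min(0.000, 0.593) = 0.000
φ \/ ((~1 & ψ) /\ φ) = max(0.593, 0.000) = 0.593
~ψ = 1 − 0.139 = 0.861
~~ψ = 1 − 0.861 = 0.139
(φ \/ ((~1 & ψ) /\ φ)) & ~~ψ = max(0, 0.593 + 0.139 − 1) = max(0, -0.268) = 0.000
ψ (+) φ = min(1, 0.139 + 0.593) = min(1, 0.732) = 0.732
χ \/ (ψ (+) φ) = max(0.363, 0.732) = 0.732
~(χ \/ (ψ (+) φ)) = 1 − 0.732 = 0.268
((φ \/ ((~1 & ψ) /\ φ)) & ~~ψ) (+) ~(χ \/ (ψ (+) φ)) = min(1, 0.000 + 0.268) = min(1, 0.268) = 0.268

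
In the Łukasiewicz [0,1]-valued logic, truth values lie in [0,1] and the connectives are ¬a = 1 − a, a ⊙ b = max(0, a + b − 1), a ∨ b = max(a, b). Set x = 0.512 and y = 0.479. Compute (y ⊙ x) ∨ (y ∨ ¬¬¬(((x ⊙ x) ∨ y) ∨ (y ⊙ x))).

0.521

y ⊙ x = max(0, 0.479 + 0.512 − 1) = max(0, -0.009) = 0.000
x ⊙ x = max(0, 0.512 + 0.512 − 1) = max(0, 0.024) = 0.024
(x ⊙ x) ∨ y = max(0.024, 0.479) = 0.479
((x ⊙ x) ∨ y) ∨ (y ⊙ x) = max(0.479, 0.000) = 0.479
¬(((x ⊙ x) ∨ y) ∨ (y ⊙ x)) = 1 − 0.479 = 0.521
¬¬(((x ⊙ x) ∨ y) ∨ (y ⊙ x)) = 1 − 0.521 = 0.479
¬¬¬(((x ⊙ x) ∨ y) ∨ (y ⊙ x)) = 1 − 0.479 = 0.521
y ∨ ¬¬¬(((x ⊙ x) ∨ y) ∨ (y ⊙ x)) = max(0.479, 0.521) = 0.521
(y ⊙ x) ∨ (y ∨ ¬¬¬(((x ⊙ x) ∨ y) ∨ (y ⊙ x))) = max(0.000, 0.521) = 0.521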